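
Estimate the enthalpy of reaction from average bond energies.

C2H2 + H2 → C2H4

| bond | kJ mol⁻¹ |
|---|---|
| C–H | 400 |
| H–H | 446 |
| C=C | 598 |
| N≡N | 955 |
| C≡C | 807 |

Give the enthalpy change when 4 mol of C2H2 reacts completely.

ΔH = −580 kJ

Bonds broken (reactants):
  C≡C: 1 × 807 = 807
  C–H: 2 × 400 = 800
  H–H: 1 × 446 = 446
  Σ(broken) = 2053 kJ
Bonds formed (products):
  C–H: 4 × 400 = 1600
  C=C: 1 × 598 = 598
  Σ(formed) = 2198 kJ
ΔH = Σ(broken) − Σ(formed) = 2053 − 2198 = −145 kJ
For 4× the reaction as written: 4 × (−145) = −580 kJ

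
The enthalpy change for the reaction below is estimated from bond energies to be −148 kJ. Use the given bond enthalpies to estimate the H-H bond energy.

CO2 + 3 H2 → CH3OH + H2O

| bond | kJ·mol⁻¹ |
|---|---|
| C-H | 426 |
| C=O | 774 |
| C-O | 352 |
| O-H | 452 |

D(H-H) ≈ 430 kJ/mol

Let D be the H-H bond energy.
Σ(broken) = 2×774 + 3×D = 1548 + 3D
Σ(formed) = 3×426 + 1×352 + 3×452 = 2986
ΔH = Σ(broken) − Σ(formed) = (1548 + 3D) − (2986) = −1438 + 3D
Setting this equal to −148 kJ gives 3D = 1290, so D = 430 kJ/mol.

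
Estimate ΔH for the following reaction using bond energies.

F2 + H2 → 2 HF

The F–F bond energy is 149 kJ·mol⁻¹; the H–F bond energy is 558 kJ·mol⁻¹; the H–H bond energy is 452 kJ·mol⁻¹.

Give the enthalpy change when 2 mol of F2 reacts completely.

ΔH = −1030 kJ

Bonds broken (reactants):
  F–F: 1 × 149 = 149
  H–H: 1 × 452 = 452
  Σ(broken) = 601 kJ
Bonds formed (products):
  H–F: 2 × 558 = 1116
  Σ(formed) = 1116 kJ
ΔH = Σ(broken) − Σ(formed) = 601 − 1116 = −515 kJ
For 2× the reaction as written: 2 × (−515) = −1030 kJ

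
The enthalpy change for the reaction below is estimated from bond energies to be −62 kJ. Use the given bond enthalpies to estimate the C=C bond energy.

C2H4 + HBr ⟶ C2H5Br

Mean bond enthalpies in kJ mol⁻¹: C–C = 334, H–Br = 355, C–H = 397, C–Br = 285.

D(C=C) ≈ 599 kJ/mol

Let D be the C=C bond energy.
Σ(broken) = 4×397 + 1×D + 1×355 = 1943 + D
Σ(formed) = 1×285 + 1×334 + 5×397 = 2604
ΔH = Σ(broken) − Σ(formed) = (1943 + D) − (2604) = −661 + D
Setting this equal to −62 kJ gives D = 599 kJ/mol.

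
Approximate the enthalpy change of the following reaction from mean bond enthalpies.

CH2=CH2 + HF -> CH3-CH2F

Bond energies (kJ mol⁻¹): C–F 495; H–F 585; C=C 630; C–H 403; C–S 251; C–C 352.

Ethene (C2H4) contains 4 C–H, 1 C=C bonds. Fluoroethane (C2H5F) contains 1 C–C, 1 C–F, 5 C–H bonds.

Bonds broken (reactants):
  C–H: 4 × 403 = 1612
  C=C: 1 × 630 = 630
  H–F: 1 × 585 = 585
  Σ(broken) = 2827 kJ
Bonds formed (products):
  C–C: 1 × 352 = 352
  C–F: 1 × 495 = 495
  C–H: 5 × 403 = 2015
  Σ(formed) = 2862 kJ
ΔH = Σ(broken) − Σ(formed) = 2827 − 2862 = −35 kJ

ΔH ≈ −35 kJ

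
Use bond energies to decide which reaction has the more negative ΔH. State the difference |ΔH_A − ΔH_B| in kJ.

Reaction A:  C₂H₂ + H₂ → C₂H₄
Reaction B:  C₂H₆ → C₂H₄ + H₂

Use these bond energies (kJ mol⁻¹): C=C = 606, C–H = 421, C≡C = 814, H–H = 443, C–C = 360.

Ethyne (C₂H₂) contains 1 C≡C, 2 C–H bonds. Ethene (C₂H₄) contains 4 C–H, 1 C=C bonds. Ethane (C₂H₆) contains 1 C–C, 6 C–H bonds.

Reaction A:
  Bonds broken (reactants):
    C≡C: 1 × 814 = 814
    C–H: 2 × 421 = 842
    H–H: 1 × 443 = 443
    Σ(broken) = 2099 kJ
  Bonds formed (products):
    C–H: 4 × 421 = 1684
    C=C: 1 × 606 = 606
    Σ(formed) = 2290 kJ
  ΔH_A = 2099 − 2290 = −191 kJ
Reaction B:
  Bonds broken (reactants):
    C–C: 1 × 360 = 360
    C–H: 6 × 421 = 2526
    Σ(broken) = 2886 kJ
  Bonds formed (products):
    C–H: 4 × 421 = 1684
    C=C: 1 × 606 = 606
    H–H: 1 × 443 = 443
    Σ(formed) = 2733 kJ
  ΔH_B = 2886 − 2733 = +153 kJ
ΔH_A − ΔH_B = −344 kJ, so reaction A has the more negative ΔH; |ΔH_A − ΔH_B| = 344 kJ.

Reaction A, by 344 kJ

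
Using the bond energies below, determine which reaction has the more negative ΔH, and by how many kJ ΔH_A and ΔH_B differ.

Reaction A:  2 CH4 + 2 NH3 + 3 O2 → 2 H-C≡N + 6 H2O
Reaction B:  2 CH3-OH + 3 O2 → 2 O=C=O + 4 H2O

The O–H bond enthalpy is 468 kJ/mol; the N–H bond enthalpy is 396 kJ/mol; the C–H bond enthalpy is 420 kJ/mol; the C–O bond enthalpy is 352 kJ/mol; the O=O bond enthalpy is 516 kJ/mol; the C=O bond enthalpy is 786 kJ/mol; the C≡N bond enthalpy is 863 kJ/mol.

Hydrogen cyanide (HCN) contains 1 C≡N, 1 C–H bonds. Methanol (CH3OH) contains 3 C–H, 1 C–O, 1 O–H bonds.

Reaction A:
  Bonds broken (reactants):
    C–H: 8 × 420 = 3360
    N–H: 6 × 396 = 2376
    O=O: 3 × 516 = 1548
    Σ(broken) = 7284 kJ
  Bonds formed (products):
    C≡N: 2 × 863 = 1726
    C–H: 2 × 420 = 840
    O–H: 12 × 468 = 5616
    Σ(formed) = 8182 kJ
  ΔH_A = 7284 − 8182 = −898 kJ
Reaction B:
  Bonds broken (reactants):
    C–H: 6 × 420 = 2520
    C–O: 2 × 352 = 704
    O–H: 2 × 468 = 936
    O=O: 3 × 516 = 1548
    Σ(broken) = 5708 kJ
  Bonds formed (products):
    C=O: 4 × 786 = 3144
    O–H: 8 × 468 = 3744
    Σ(formed) = 6888 kJ
  ΔH_B = 5708 − 6888 = −1180 kJ
ΔH_A − ΔH_B = +282 kJ, so reaction B has the more negative ΔH; |ΔH_A − ΔH_B| = 282 kJ.

Reaction B, by 282 kJ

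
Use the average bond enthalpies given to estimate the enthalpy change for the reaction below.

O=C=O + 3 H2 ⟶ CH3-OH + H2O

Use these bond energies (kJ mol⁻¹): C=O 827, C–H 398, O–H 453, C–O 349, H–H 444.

ΔH ≈ +84 kJ

Bonds broken (reactants):
  C=O: 2 × 827 = 1654
  H–H: 3 × 444 = 1332
  Σ(broken) = 2986 kJ
Bonds formed (products):
  C–H: 3 × 398 = 1194
  C–O: 1 × 349 = 349
  O–H: 3 × 453 = 1359
  Σ(formed) = 2902 kJ
ΔH = Σ(broken) − Σ(formed) = 2986 − 2902 = +84 kJ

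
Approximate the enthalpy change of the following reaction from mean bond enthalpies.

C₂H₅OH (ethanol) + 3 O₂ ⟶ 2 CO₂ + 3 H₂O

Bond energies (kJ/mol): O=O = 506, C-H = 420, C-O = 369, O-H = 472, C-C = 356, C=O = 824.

Bonds broken (reactants):
  C-C: 1 × 356 = 356
  C-H: 5 × 420 = 2100
  C-O: 1 × 369 = 369
  O-H: 1 × 472 = 472
  O=O: 3 × 506 = 1518
  Σ(broken) = 4815 kJ
Bonds formed (products):
  C=O: 4 × 824 = 3296
  O-H: 6 × 472 = 2832
  Σ(formed) = 6128 kJ
ΔH = Σ(broken) − Σ(formed) = 4815 − 6128 = −1313 kJ

ΔH ≈ −1313 kJ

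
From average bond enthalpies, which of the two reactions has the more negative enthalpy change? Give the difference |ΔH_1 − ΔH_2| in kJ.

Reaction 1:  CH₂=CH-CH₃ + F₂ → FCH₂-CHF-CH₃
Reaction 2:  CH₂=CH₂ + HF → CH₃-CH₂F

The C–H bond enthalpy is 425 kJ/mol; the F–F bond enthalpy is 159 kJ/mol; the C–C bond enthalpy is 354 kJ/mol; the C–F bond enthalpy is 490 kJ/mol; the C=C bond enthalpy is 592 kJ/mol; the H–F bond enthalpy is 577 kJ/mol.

Reaction 1:
  Bonds broken (reactants):
    C–C: 1 × 354 = 354
    C–H: 6 × 425 = 2550
    C=C: 1 × 592 = 592
    F–F: 1 × 159 = 159
    Σ(broken) = 3655 kJ
  Bonds formed (products):
    C–C: 2 × 354 = 708
    C–F: 2 × 490 = 980
    C–H: 6 × 425 = 2550
    Σ(formed) = 4238 kJ
  ΔH_1 = 3655 − 4238 = −583 kJ
Reaction 2:
  Bonds broken (reactants):
    C–H: 4 × 425 = 1700
    C=C: 1 × 592 = 592
    H–F: 1 × 577 = 577
    Σ(broken) = 2869 kJ
  Bonds formed (products):
    C–C: 1 × 354 = 354
    C–F: 1 × 490 = 490
    C–H: 5 × 425 = 2125
    Σ(formed) = 2969 kJ
  ΔH_2 = 2869 − 2969 = −100 kJ
ΔH_1 − ΔH_2 = −483 kJ, so reaction 1 has the more negative ΔH; |ΔH_1 − ΔH_2| = 483 kJ.

Reaction 1, by 483 kJ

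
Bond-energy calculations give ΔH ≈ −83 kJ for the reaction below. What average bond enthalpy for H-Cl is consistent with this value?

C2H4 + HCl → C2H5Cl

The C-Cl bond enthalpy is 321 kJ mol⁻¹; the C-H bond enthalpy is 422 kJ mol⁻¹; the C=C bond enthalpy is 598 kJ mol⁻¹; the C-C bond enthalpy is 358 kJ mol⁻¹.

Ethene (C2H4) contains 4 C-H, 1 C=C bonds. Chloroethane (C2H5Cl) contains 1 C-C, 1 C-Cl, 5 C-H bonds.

D(H-Cl) ≈ 420 kJ/mol

Let D be the H-Cl bond energy.
Σ(broken) = 4×422 + 1×598 + 1×D = 2286 + D
Σ(formed) = 1×358 + 1×321 + 5×422 = 2789
ΔH = Σ(broken) − Σ(formed) = (2286 + D) − (2789) = −503 + D
Setting this equal to −83 kJ gives D = 420 kJ/mol.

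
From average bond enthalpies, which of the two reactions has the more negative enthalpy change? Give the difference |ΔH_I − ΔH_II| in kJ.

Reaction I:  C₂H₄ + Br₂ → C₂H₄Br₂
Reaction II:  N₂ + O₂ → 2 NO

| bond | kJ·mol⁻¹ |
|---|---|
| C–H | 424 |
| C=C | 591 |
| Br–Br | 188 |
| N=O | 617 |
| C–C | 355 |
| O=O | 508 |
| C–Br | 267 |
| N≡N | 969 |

Reaction I:
  Bonds broken (reactants):
    Br–Br: 1 × 188 = 188
    C–H: 4 × 424 = 1696
    C=C: 1 × 591 = 591
    Σ(broken) = 2475 kJ
  Bonds formed (products):
    C–Br: 2 × 267 = 534
    C–C: 1 × 355 = 355
    C–H: 4 × 424 = 1696
    Σ(formed) = 2585 kJ
  ΔH_I = 2475 − 2585 = −110 kJ
Reaction II:
  Bonds broken (reactants):
    N≡N: 1 × 969 = 969
    O=O: 1 × 508 = 508
    Σ(broken) = 1477 kJ
  Bonds formed (products):
    N=O: 2 × 617 = 1234
    Σ(formed) = 1234 kJ
  ΔH_II = 1477 − 1234 = +243 kJ
ΔH_I − ΔH_II = −353 kJ, so reaction I has the more negative ΔH; |ΔH_I − ΔH_II| = 353 kJ.

Reaction I, by 353 kJ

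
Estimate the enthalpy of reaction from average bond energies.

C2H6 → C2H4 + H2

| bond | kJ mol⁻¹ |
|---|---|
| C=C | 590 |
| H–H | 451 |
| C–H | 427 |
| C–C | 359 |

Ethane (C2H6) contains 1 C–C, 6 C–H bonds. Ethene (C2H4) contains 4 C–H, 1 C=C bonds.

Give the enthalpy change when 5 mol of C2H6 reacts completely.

ΔH = +860 kJ

Bonds broken (reactants):
  C–C: 1 × 359 = 359
  C–H: 6 × 427 = 2562
  Σ(broken) = 2921 kJ
Bonds formed (products):
  C–H: 4 × 427 = 1708
  C=C: 1 × 590 = 590
  H–H: 1 × 451 = 451
  Σ(formed) = 2749 kJ
ΔH = Σ(broken) − Σ(formed) = 2921 − 2749 = +172 kJ
For 5× the reaction as written: 5 × (+172) = +860 kJ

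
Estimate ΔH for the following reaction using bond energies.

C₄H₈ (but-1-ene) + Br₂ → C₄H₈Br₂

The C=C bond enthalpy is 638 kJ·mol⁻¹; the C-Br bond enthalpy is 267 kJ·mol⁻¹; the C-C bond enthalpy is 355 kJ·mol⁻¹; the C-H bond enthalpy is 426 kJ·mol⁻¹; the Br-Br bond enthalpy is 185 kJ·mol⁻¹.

Bonds broken (reactants):
  Br-Br: 1 × 185 = 185
  C-C: 2 × 355 = 710
  C-H: 8 × 426 = 3408
  C=C: 1 × 638 = 638
  Σ(broken) = 4941 kJ
Bonds formed (products):
  C-Br: 2 × 267 = 534
  C-C: 3 × 355 = 1065
  C-H: 8 × 426 = 3408
  Σ(formed) = 5007 kJ
ΔH = Σ(broken) − Σ(formed) = 4941 − 5007 = −66 kJ

ΔH ≈ −66 kJ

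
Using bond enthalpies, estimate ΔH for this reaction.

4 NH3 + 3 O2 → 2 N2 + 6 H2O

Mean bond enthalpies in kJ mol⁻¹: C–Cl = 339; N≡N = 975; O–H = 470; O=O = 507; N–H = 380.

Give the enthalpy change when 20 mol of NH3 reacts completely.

Bonds broken (reactants):
  N–H: 12 × 380 = 4560
  O=O: 3 × 507 = 1521
  Σ(broken) = 6081 kJ
Bonds formed (products):
  N≡N: 2 × 975 = 1950
  O–H: 12 × 470 = 5640
  Σ(formed) = 7590 kJ
ΔH = Σ(broken) − Σ(formed) = 6081 − 7590 = −1509 kJ
For 5× the reaction as written: 5 × (−1509) = −7545 kJ

ΔH = −7545 kJ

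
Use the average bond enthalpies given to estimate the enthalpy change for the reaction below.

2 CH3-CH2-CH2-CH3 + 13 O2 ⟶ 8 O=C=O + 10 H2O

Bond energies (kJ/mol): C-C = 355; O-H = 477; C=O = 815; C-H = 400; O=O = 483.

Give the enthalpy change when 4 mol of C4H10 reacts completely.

ΔH = −12342 kJ

Bonds broken (reactants):
  C-C: 6 × 355 = 2130
  C-H: 20 × 400 = 8000
  O=O: 13 × 483 = 6279
  Σ(broken) = 16409 kJ
Bonds formed (products):
  C=O: 16 × 815 = 13040
  O-H: 20 × 477 = 9540
  Σ(formed) = 22580 kJ
ΔH = Σ(broken) − Σ(formed) = 16409 − 22580 = −6171 kJ
For 2× the reaction as written: 2 × (−6171) = −12342 kJ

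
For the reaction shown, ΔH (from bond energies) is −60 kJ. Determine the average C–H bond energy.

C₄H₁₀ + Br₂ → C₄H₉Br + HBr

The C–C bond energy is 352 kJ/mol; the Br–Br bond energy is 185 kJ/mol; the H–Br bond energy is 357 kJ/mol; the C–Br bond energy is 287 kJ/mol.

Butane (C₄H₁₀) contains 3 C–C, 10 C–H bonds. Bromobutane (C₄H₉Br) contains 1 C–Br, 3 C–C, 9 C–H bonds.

Let D be the C–H bond energy.
Σ(broken) = 1×185 + 3×352 + 10×D = 1241 + 10D
Σ(formed) = 1×287 + 3×352 + 9×D + 1×357 = 1700 + 9D
ΔH = Σ(broken) − Σ(formed) = (1241 + 10D) − (1700 + 9D) = −459 + D
Setting this equal to −60 kJ gives D = 399 kJ/mol.

D(C–H) ≈ 399 kJ/mol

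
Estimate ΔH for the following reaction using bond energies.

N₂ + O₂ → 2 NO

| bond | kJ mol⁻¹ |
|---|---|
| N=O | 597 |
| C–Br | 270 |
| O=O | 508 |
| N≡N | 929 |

ΔH ≈ +243 kJ

Bonds broken (reactants):
  N≡N: 1 × 929 = 929
  O=O: 1 × 508 = 508
  Σ(broken) = 1437 kJ
Bonds formed (products):
  N=O: 2 × 597 = 1194
  Σ(formed) = 1194 kJ
ΔH = Σ(broken) − Σ(formed) = 1437 − 1194 = +243 kJ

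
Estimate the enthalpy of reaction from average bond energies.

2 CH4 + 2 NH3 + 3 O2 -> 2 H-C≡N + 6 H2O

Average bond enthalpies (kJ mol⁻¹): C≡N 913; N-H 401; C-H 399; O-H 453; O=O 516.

ΔH ≈ −914 kJ

Bonds broken (reactants):
  C-H: 8 × 399 = 3192
  N-H: 6 × 401 = 2406
  O=O: 3 × 516 = 1548
  Σ(broken) = 7146 kJ
Bonds formed (products):
  C≡N: 2 × 913 = 1826
  C-H: 2 × 399 = 798
  O-H: 12 × 453 = 5436
  Σ(formed) = 8060 kJ
ΔH = Σ(broken) − Σ(formed) = 7146 − 8060 = −914 kJ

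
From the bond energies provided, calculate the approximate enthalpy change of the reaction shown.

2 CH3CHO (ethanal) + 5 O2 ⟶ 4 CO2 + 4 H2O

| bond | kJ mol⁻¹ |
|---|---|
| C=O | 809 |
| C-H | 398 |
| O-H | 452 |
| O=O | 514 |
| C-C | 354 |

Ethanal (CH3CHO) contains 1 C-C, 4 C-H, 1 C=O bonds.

Bonds broken (reactants):
  C-C: 2 × 354 = 708
  C-H: 8 × 398 = 3184
  C=O: 2 × 809 = 1618
  O=O: 5 × 514 = 2570
  Σ(broken) = 8080 kJ
Bonds formed (products):
  C=O: 8 × 809 = 6472
  O-H: 8 × 452 = 3616
  Σ(formed) = 10088 kJ
ΔH = Σ(broken) − Σ(formed) = 8080 − 10088 = −2008 kJ

ΔH ≈ −2008 kJ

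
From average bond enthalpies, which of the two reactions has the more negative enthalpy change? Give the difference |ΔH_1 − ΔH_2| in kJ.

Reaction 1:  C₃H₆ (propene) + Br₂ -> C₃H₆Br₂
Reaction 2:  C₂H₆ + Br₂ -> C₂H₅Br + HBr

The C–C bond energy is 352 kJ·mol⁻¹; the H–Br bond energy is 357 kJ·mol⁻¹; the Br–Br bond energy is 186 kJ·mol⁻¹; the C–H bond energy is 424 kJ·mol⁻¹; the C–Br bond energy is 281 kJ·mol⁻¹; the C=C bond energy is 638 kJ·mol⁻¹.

Reaction 1:
  Bonds broken (reactants):
    Br–Br: 1 × 186 = 186
    C–C: 1 × 352 = 352
    C–H: 6 × 424 = 2544
    C=C: 1 × 638 = 638
    Σ(broken) = 3720 kJ
  Bonds formed (products):
    C–Br: 2 × 281 = 562
    C–C: 2 × 352 = 704
    C–H: 6 × 424 = 2544
    Σ(formed) = 3810 kJ
  ΔH_1 = 3720 − 3810 = −90 kJ
Reaction 2:
  Bonds broken (reactants):
    Br–Br: 1 × 186 = 186
    C–C: 1 × 352 = 352
    C–H: 6 × 424 = 2544
    Σ(broken) = 3082 kJ
  Bonds formed (products):
    C–Br: 1 × 281 = 281
    C–C: 1 × 352 = 352
    C–H: 5 × 424 = 2120
    H–Br: 1 × 357 = 357
    Σ(formed) = 3110 kJ
  ΔH_2 = 3082 − 3110 = −28 kJ
ΔH_1 − ΔH_2 = −62 kJ, so reaction 1 has the more negative ΔH; |ΔH_1 − ΔH_2| = 62 kJ.

Reaction 1, by 62 kJ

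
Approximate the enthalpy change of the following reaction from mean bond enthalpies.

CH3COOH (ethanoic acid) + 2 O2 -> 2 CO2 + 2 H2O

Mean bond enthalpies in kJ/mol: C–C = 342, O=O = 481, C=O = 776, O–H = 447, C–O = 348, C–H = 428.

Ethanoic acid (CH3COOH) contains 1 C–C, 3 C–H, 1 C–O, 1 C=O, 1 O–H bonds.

ΔH ≈ −733 kJ

Bonds broken (reactants):
  C–C: 1 × 342 = 342
  C–H: 3 × 428 = 1284
  C–O: 1 × 348 = 348
  C=O: 1 × 776 = 776
  O–H: 1 × 447 = 447
  O=O: 2 × 481 = 962
  Σ(broken) = 4159 kJ
Bonds formed (products):
  C=O: 4 × 776 = 3104
  O–H: 4 × 447 = 1788
  Σ(formed) = 4892 kJ
ΔH = Σ(broken) − Σ(formed) = 4159 − 4892 = −733 kJ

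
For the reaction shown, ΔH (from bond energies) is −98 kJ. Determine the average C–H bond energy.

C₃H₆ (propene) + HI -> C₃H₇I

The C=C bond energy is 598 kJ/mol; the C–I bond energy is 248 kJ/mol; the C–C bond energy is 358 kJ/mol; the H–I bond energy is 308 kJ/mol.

Let D be the C–H bond energy.
Σ(broken) = 1×358 + 6×D + 1×598 + 1×308 = 1264 + 6D
Σ(formed) = 2×358 + 7×D + 1×248 = 964 + 7D
ΔH = Σ(broken) − Σ(formed) = (1264 + 6D) − (964 + 7D) = +300 − D
Setting this equal to −98 kJ gives D = 398 kJ/mol.

D(C–H) ≈ 398 kJ/mol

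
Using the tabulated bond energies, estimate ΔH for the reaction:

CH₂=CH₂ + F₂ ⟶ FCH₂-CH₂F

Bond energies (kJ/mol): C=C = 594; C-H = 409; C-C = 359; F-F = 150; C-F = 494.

Bonds broken (reactants):
  C-H: 4 × 409 = 1636
  C=C: 1 × 594 = 594
  F-F: 1 × 150 = 150
  Σ(broken) = 2380 kJ
Bonds formed (products):
  C-C: 1 × 359 = 359
  C-F: 2 × 494 = 988
  C-H: 4 × 409 = 1636
  Σ(formed) = 2983 kJ
ΔH = Σ(broken) − Σ(formed) = 2380 − 2983 = −603 kJ

ΔH ≈ −603 kJ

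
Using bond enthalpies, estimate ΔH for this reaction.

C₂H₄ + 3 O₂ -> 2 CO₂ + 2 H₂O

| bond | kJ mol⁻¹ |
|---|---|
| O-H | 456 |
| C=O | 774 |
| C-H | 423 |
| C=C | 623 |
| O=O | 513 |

ΔH ≈ −1066 kJ

Bonds broken (reactants):
  C-H: 4 × 423 = 1692
  C=C: 1 × 623 = 623
  O=O: 3 × 513 = 1539
  Σ(broken) = 3854 kJ
Bonds formed (products):
  C=O: 4 × 774 = 3096
  O-H: 4 × 456 = 1824
  Σ(formed) = 4920 kJ
ΔH = Σ(broken) − Σ(formed) = 3854 − 4920 = −1066 kJ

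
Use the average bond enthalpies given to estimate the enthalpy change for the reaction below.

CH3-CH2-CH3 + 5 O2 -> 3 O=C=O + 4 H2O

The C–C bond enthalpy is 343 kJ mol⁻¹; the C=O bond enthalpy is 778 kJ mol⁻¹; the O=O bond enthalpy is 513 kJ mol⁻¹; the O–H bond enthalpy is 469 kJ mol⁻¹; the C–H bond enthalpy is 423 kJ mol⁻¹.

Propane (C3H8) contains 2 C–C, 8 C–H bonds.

ΔH ≈ −1785 kJ

Bonds broken (reactants):
  C–C: 2 × 343 = 686
  C–H: 8 × 423 = 3384
  O=O: 5 × 513 = 2565
  Σ(broken) = 6635 kJ
Bonds formed (products):
  C=O: 6 × 778 = 4668
  O–H: 8 × 469 = 3752
  Σ(formed) = 8420 kJ
ΔH = Σ(broken) − Σ(formed) = 6635 − 8420 = −1785 kJ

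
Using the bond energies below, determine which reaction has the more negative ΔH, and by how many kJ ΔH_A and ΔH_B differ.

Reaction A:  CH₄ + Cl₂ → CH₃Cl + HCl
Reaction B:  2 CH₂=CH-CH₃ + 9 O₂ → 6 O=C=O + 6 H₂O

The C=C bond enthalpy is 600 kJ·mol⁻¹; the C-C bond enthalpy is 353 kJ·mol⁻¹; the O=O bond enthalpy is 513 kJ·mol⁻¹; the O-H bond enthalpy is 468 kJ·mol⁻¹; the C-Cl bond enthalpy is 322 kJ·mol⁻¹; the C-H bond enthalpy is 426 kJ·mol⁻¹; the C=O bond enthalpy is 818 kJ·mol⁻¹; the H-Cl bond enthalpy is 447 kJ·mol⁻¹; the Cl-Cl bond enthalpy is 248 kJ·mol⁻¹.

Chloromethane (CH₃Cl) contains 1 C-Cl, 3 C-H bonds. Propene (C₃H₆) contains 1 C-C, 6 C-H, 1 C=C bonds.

Reaction B, by 3702 kJ

Reaction A:
  Bonds broken (reactants):
    C-H: 4 × 426 = 1704
    Cl-Cl: 1 × 248 = 248
    Σ(broken) = 1952 kJ
  Bonds formed (products):
    C-Cl: 1 × 322 = 322
    C-H: 3 × 426 = 1278
    H-Cl: 1 × 447 = 447
    Σ(formed) = 2047 kJ
  ΔH_A = 1952 − 2047 = −95 kJ
Reaction B:
  Bonds broken (reactants):
    C-C: 2 × 353 = 706
    C-H: 12 × 426 = 5112
    C=C: 2 × 600 = 1200
    O=O: 9 × 513 = 4617
    Σ(broken) = 11635 kJ
  Bonds formed (products):
    C=O: 12 × 818 = 9816
    O-H: 12 × 468 = 5616
    Σ(formed) = 15432 kJ
  ΔH_B = 11635 − 15432 = −3797 kJ
ΔH_A − ΔH_B = +3702 kJ, so reaction B has the more negative ΔH; |ΔH_A − ΔH_B| = 3702 kJ.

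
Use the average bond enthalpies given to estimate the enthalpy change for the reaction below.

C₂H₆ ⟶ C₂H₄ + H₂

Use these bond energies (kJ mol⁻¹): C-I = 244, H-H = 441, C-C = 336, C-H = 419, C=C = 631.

Bonds broken (reactants):
  C-C: 1 × 336 = 336
  C-H: 6 × 419 = 2514
  Σ(broken) = 2850 kJ
Bonds formed (products):
  C-H: 4 × 419 = 1676
  C=C: 1 × 631 = 631
  H-H: 1 × 441 = 441
  Σ(formed) = 2748 kJ
ΔH = Σ(broken) − Σ(formed) = 2850 − 2748 = +102 kJ

ΔH ≈ +102 kJ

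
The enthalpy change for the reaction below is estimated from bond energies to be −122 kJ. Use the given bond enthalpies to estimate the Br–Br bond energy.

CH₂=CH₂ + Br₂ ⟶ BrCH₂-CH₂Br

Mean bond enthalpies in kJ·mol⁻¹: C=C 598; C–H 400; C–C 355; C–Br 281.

Let D be the Br–Br bond energy.
Σ(broken) = 1×D + 4×400 + 1×598 = 2198 + D
Σ(formed) = 2×281 + 1×355 + 4×400 = 2517
ΔH = Σ(broken) − Σ(formed) = (2198 + D) − (2517) = −319 + D
Setting this equal to −122 kJ gives D = 197 kJ/mol.

D(Br–Br) ≈ 197 kJ/mol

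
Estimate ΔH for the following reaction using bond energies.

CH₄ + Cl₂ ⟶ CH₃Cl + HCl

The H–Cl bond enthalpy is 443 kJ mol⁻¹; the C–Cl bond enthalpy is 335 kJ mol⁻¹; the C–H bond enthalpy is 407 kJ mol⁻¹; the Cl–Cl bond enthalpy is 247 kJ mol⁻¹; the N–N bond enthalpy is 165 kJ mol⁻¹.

Bonds broken (reactants):
  C–H: 4 × 407 = 1628
  Cl–Cl: 1 × 247 = 247
  Σ(broken) = 1875 kJ
Bonds formed (products):
  C–Cl: 1 × 335 = 335
  C–H: 3 × 407 = 1221
  H–Cl: 1 × 443 = 443
  Σ(formed) = 1999 kJ
ΔH = Σ(broken) − Σ(formed) = 1875 − 1999 = −124 kJ

ΔH ≈ −124 kJ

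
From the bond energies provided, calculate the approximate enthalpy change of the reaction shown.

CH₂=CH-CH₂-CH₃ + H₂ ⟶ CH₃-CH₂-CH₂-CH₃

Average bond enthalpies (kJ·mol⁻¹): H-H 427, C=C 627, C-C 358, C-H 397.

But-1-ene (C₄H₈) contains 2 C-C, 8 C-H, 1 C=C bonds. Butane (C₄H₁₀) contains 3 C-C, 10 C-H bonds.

ΔH ≈ −98 kJ

Bonds broken (reactants):
  C-C: 2 × 358 = 716
  C-H: 8 × 397 = 3176
  C=C: 1 × 627 = 627
  H-H: 1 × 427 = 427
  Σ(broken) = 4946 kJ
Bonds formed (products):
  C-C: 3 × 358 = 1074
  C-H: 10 × 397 = 3970
  Σ(formed) = 5044 kJ
ΔH = Σ(broken) − Σ(formed) = 4946 − 5044 = −98 kJ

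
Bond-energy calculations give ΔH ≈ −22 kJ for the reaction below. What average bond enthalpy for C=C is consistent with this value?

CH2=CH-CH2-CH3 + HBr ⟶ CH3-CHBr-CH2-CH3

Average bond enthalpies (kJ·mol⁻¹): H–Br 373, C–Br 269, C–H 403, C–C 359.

D(C=C) ≈ 636 kJ/mol

Let D be the C=C bond energy.
Σ(broken) = 2×359 + 8×403 + 1×D + 1×373 = 4315 + D
Σ(formed) = 1×269 + 3×359 + 9×403 = 4973
ΔH = Σ(broken) − Σ(formed) = (4315 + D) − (4973) = −658 + D
Setting this equal to −22 kJ gives D = 636 kJ/mol.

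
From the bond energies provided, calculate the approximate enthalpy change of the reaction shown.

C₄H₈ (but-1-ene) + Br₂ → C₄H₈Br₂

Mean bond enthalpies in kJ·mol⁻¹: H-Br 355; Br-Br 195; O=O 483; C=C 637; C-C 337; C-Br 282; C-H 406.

Bonds broken (reactants):
  Br-Br: 1 × 195 = 195
  C-C: 2 × 337 = 674
  C-H: 8 × 406 = 3248
  C=C: 1 × 637 = 637
  Σ(broken) = 4754 kJ
Bonds formed (products):
  C-Br: 2 × 282 = 564
  C-C: 3 × 337 = 1011
  C-H: 8 × 406 = 3248
  Σ(formed) = 4823 kJ
ΔH = Σ(broken) − Σ(formed) = 4754 − 4823 = −69 kJ

ΔH ≈ −69 kJ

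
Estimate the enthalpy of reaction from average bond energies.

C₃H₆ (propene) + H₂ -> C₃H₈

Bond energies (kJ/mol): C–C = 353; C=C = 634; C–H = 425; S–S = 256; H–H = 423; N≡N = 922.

Bonds broken (reactants):
  C–C: 1 × 353 = 353
  C–H: 6 × 425 = 2550
  C=C: 1 × 634 = 634
  H–H: 1 × 423 = 423
  Σ(broken) = 3960 kJ
Bonds formed (products):
  C–C: 2 × 353 = 706
  C–H: 8 × 425 = 3400
  Σ(formed) = 4106 kJ
ΔH = Σ(broken) − Σ(formed) = 3960 − 4106 = −146 kJ

ΔH ≈ −146 kJ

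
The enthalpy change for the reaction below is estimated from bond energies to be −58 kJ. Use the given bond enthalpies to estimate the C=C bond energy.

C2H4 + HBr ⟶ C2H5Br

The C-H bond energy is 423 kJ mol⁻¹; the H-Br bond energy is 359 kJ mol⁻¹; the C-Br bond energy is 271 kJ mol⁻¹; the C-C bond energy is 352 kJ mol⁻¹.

Let D be the C=C bond energy.
Σ(broken) = 4×423 + 1×D + 1×359 = 2051 + D
Σ(formed) = 1×271 + 1×352 + 5×423 = 2738
ΔH = Σ(broken) − Σ(formed) = (2051 + D) − (2738) = −687 + D
Setting this equal to −58 kJ gives D = 629 kJ/mol.

D(C=C) ≈ 629 kJ/mol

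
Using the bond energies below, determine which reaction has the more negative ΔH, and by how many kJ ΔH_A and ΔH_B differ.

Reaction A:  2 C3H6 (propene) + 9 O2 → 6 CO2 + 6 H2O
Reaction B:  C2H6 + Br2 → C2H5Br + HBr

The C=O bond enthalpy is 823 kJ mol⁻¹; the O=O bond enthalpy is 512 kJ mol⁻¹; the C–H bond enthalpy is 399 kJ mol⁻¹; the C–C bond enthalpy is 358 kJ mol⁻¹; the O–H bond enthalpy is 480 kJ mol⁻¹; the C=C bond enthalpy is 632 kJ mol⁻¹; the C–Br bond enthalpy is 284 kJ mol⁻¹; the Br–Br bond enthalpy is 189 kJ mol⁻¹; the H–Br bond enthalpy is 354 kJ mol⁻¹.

Reaction A, by 4210 kJ

Reaction A:
  Bonds broken (reactants):
    C–C: 2 × 358 = 716
    C–H: 12 × 399 = 4788
    C=C: 2 × 632 = 1264
    O=O: 9 × 512 = 4608
    Σ(broken) = 11376 kJ
  Bonds formed (products):
    C=O: 12 × 823 = 9876
    O–H: 12 × 480 = 5760
    Σ(formed) = 15636 kJ
  ΔH_A = 11376 − 15636 = −4260 kJ
Reaction B:
  Bonds broken (reactants):
    Br–Br: 1 × 189 = 189
    C–C: 1 × 358 = 358
    C–H: 6 × 399 = 2394
    Σ(broken) = 2941 kJ
  Bonds formed (products):
    C–Br: 1 × 284 = 284
    C–C: 1 × 358 = 358
    C–H: 5 × 399 = 1995
    H–Br: 1 × 354 = 354
    Σ(formed) = 2991 kJ
  ΔH_B = 2941 − 2991 = −50 kJ
ΔH_A − ΔH_B = −4210 kJ, so reaction A has the more negative ΔH; |ΔH_A − ΔH_B| = 4210 kJ.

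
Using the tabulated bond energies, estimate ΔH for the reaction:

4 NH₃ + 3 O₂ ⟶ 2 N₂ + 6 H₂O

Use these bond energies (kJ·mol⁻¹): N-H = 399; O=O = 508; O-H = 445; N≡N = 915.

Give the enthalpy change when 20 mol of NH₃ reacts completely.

ΔH = −4290 kJ

Bonds broken (reactants):
  N-H: 12 × 399 = 4788
  O=O: 3 × 508 = 1524
  Σ(broken) = 6312 kJ
Bonds formed (products):
  N≡N: 2 × 915 = 1830
  O-H: 12 × 445 = 5340
  Σ(formed) = 7170 kJ
ΔH = Σ(broken) − Σ(formed) = 6312 − 7170 = −858 kJ
For 5× the reaction as written: 5 × (−858) = −4290 kJ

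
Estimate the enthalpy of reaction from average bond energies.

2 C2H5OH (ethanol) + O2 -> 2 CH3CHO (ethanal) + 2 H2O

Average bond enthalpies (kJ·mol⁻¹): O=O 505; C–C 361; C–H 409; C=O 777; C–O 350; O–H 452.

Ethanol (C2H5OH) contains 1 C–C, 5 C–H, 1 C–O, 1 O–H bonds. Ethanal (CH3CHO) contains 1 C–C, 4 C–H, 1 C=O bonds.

Bonds broken (reactants):
  C–C: 2 × 361 = 722
  C–H: 10 × 409 = 4090
  C–O: 2 × 350 = 700
  O–H: 2 × 452 = 904
  O=O: 1 × 505 = 505
  Σ(broken) = 6921 kJ
Bonds formed (products):
  C–C: 2 × 361 = 722
  C–H: 8 × 409 = 3272
  C=O: 2 × 777 = 1554
  O–H: 4 × 452 = 1808
  Σ(formed) = 7356 kJ
ΔH = Σ(broken) − Σ(formed) = 6921 − 7356 = −435 kJ

ΔH ≈ −435 kJ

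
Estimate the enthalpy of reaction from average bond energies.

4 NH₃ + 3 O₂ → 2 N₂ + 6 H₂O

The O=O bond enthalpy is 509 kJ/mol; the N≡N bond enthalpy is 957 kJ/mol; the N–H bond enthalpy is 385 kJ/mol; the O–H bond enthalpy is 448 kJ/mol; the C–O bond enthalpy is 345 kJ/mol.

Bonds broken (reactants):
  N–H: 12 × 385 = 4620
  O=O: 3 × 509 = 1527
  Σ(broken) = 6147 kJ
Bonds formed (products):
  N≡N: 2 × 957 = 1914
  O–H: 12 × 448 = 5376
  Σ(formed) = 7290 kJ
ΔH = Σ(broken) − Σ(formed) = 6147 − 7290 = −1143 kJ

ΔH ≈ −1143 kJ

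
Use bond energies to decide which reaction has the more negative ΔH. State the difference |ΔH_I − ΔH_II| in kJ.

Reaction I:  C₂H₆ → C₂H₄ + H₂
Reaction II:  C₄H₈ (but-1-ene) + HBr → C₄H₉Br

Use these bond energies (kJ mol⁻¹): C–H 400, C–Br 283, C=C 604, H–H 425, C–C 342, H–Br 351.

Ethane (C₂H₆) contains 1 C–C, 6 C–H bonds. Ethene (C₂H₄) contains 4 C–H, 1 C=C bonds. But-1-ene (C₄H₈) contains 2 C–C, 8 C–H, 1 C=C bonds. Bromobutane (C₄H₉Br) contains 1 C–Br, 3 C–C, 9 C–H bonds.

Reaction I:
  Bonds broken (reactants):
    C–C: 1 × 342 = 342
    C–H: 6 × 400 = 2400
    Σ(broken) = 2742 kJ
  Bonds formed (products):
    C–H: 4 × 400 = 1600
    C=C: 1 × 604 = 604
    H–H: 1 × 425 = 425
    Σ(formed) = 2629 kJ
  ΔH_I = 2742 − 2629 = +113 kJ
Reaction II:
  Bonds broken (reactants):
    C–C: 2 × 342 = 684
    C–H: 8 × 400 = 3200
    C=C: 1 × 604 = 604
    H–Br: 1 × 351 = 351
    Σ(broken) = 4839 kJ
  Bonds formed (products):
    C–Br: 1 × 283 = 283
    C–C: 3 × 342 = 1026
    C–H: 9 × 400 = 3600
    Σ(formed) = 4909 kJ
  ΔH_II = 4839 − 4909 = −70 kJ
ΔH_I − ΔH_II = +183 kJ, so reaction II has the more negative ΔH; |ΔH_I − ΔH_II| = 183 kJ.

Reaction II, by 183 kJ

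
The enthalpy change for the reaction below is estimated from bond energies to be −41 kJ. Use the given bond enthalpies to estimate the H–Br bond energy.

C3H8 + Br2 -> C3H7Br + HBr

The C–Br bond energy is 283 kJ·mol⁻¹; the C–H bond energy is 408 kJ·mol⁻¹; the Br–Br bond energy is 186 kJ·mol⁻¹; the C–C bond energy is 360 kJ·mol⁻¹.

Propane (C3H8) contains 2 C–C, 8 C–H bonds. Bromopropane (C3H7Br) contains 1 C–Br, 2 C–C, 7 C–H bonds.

D(H–Br) ≈ 352 kJ/mol

Let D be the H–Br bond energy.
Σ(broken) = 1×186 + 2×360 + 8×408 = 4170
Σ(formed) = 1×283 + 2×360 + 7×408 + 1×D = 3859 + D
ΔH = Σ(broken) − Σ(formed) = (4170) − (3859 + D) = +311 − D
Setting this equal to −41 kJ gives D = 352 kJ/mol.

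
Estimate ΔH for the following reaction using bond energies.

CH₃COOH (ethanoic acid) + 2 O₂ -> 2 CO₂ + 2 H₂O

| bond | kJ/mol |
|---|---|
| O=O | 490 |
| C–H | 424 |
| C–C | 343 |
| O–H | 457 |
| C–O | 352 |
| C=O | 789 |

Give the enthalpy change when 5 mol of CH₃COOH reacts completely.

Bonds broken (reactants):
  C–C: 1 × 343 = 343
  C–H: 3 × 424 = 1272
  C–O: 1 × 352 = 352
  C=O: 1 × 789 = 789
  O–H: 1 × 457 = 457
  O=O: 2 × 490 = 980
  Σ(broken) = 4193 kJ
Bonds formed (products):
  C=O: 4 × 789 = 3156
  O–H: 4 × 457 = 1828
  Σ(formed) = 4984 kJ
ΔH = Σ(broken) − Σ(formed) = 4193 − 4984 = −791 kJ
For 5× the reaction as written: 5 × (−791) = −3955 kJ

ΔH = −3955 kJ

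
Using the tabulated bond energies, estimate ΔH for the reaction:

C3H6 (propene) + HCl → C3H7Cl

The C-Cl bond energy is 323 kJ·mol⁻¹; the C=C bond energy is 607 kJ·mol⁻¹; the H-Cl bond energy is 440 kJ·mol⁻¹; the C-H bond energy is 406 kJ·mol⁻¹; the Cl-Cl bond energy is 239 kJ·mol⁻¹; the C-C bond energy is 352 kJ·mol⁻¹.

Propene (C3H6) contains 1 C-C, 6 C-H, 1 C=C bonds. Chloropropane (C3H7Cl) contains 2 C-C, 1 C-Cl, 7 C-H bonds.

Bonds broken (reactants):
  C-C: 1 × 352 = 352
  C-H: 6 × 406 = 2436
  C=C: 1 × 607 = 607
  H-Cl: 1 × 440 = 440
  Σ(broken) = 3835 kJ
Bonds formed (products):
  C-C: 2 × 352 = 704
  C-Cl: 1 × 323 = 323
  C-H: 7 × 406 = 2842
  Σ(formed) = 3869 kJ
ΔH = Σ(broken) − Σ(formed) = 3835 − 3869 = −34 kJ

ΔH ≈ −34 kJ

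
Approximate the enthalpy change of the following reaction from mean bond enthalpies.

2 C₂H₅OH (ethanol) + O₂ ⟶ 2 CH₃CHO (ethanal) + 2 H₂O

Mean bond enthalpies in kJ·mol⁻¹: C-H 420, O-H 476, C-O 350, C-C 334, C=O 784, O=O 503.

Bonds broken (reactants):
  C-C: 2 × 334 = 668
  C-H: 10 × 420 = 4200
  C-O: 2 × 350 = 700
  O-H: 2 × 476 = 952
  O=O: 1 × 503 = 503
  Σ(broken) = 7023 kJ
Bonds formed (products):
  C-C: 2 × 334 = 668
  C-H: 8 × 420 = 3360
  C=O: 2 × 784 = 1568
  O-H: 4 × 476 = 1904
  Σ(formed) = 7500 kJ
ΔH = Σ(broken) − Σ(formed) = 7023 − 7500 = −477 kJ

ΔH ≈ −477 kJ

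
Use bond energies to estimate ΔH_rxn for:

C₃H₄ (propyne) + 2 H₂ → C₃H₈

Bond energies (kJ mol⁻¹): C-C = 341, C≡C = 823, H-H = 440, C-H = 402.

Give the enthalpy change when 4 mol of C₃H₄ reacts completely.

ΔH = −984 kJ

Bonds broken (reactants):
  C≡C: 1 × 823 = 823
  C-C: 1 × 341 = 341
  C-H: 4 × 402 = 1608
  H-H: 2 × 440 = 880
  Σ(broken) = 3652 kJ
Bonds formed (products):
  C-C: 2 × 341 = 682
  C-H: 8 × 402 = 3216
  Σ(formed) = 3898 kJ
ΔH = Σ(broken) − Σ(formed) = 3652 − 3898 = −246 kJ
For 4× the reaction as written: 4 × (−246) = −984 kJ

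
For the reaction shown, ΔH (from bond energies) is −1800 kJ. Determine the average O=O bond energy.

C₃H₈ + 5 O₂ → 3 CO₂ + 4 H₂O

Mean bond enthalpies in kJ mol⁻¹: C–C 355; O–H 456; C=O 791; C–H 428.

D(O=O) ≈ 492 kJ/mol

Let D be the O=O bond energy.
Σ(broken) = 2×355 + 8×428 + 5×D = 4134 + 5D
Σ(formed) = 6×791 + 8×456 = 8394
ΔH = Σ(broken) − Σ(formed) = (4134 + 5D) − (8394) = −4260 + 5D
Setting this equal to −1800 kJ gives 5D = 2460, so D = 492 kJ/mol.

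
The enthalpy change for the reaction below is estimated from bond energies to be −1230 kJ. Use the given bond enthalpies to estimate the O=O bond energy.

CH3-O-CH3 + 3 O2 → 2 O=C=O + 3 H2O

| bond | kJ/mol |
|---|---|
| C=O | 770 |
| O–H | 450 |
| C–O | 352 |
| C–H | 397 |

Let D be the O=O bond energy.
Σ(broken) = 6×397 + 2×352 + 3×D = 3086 + 3D
Σ(formed) = 4×770 + 6×450 = 5780
ΔH = Σ(broken) − Σ(formed) = (3086 + 3D) − (5780) = −2694 + 3D
Setting this equal to −1230 kJ gives 3D = 1464, so D = 488 kJ/mol.

D(O=O) ≈ 488 kJ/mol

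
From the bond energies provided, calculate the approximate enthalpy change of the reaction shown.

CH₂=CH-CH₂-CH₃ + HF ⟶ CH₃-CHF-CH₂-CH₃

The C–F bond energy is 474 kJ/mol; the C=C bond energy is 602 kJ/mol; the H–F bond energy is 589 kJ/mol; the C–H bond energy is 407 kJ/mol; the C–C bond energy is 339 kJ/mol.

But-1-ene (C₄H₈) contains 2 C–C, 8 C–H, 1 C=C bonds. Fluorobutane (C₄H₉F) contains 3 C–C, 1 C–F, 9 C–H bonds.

Bonds broken (reactants):
  C–C: 2 × 339 = 678
  C–H: 8 × 407 = 3256
  C=C: 1 × 602 = 602
  H–F: 1 × 589 = 589
  Σ(broken) = 5125 kJ
Bonds formed (products):
  C–C: 3 × 339 = 1017
  C–F: 1 × 474 = 474
  C–H: 9 × 407 = 3663
  Σ(formed) = 5154 kJ
ΔH = Σ(broken) − Σ(formed) = 5125 − 5154 = −29 kJ

ΔH ≈ −29 kJ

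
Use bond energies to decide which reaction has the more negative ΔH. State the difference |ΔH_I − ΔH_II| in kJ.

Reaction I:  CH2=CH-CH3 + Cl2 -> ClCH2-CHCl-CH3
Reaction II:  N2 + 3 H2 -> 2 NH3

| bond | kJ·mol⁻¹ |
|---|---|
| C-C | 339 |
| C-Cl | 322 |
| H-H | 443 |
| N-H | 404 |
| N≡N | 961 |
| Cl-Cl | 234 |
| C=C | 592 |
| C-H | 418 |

Reaction I, by 23 kJ

Reaction I:
  Bonds broken (reactants):
    C-C: 1 × 339 = 339
    C-H: 6 × 418 = 2508
    C=C: 1 × 592 = 592
    Cl-Cl: 1 × 234 = 234
    Σ(broken) = 3673 kJ
  Bonds formed (products):
    C-C: 2 × 339 = 678
    C-Cl: 2 × 322 = 644
    C-H: 6 × 418 = 2508
    Σ(formed) = 3830 kJ
  ΔH_I = 3673 − 3830 = −157 kJ
Reaction II:
  Bonds broken (reactants):
    H-H: 3 × 443 = 1329
    N≡N: 1 × 961 = 961
    Σ(broken) = 2290 kJ
  Bonds formed (products):
    N-H: 6 × 404 = 2424
    Σ(formed) = 2424 kJ
  ΔH_II = 2290 − 2424 = −134 kJ
ΔH_I − ΔH_II = −23 kJ, so reaction I has the more negative ΔH; |ΔH_I − ΔH_II| = 23 kJ.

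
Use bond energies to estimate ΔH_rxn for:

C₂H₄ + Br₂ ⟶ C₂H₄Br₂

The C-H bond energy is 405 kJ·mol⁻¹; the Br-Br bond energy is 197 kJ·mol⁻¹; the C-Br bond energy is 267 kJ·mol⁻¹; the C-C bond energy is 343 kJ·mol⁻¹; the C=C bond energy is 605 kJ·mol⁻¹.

ΔH ≈ −75 kJ

Bonds broken (reactants):
  Br-Br: 1 × 197 = 197
  C-H: 4 × 405 = 1620
  C=C: 1 × 605 = 605
  Σ(broken) = 2422 kJ
Bonds formed (products):
  C-Br: 2 × 267 = 534
  C-C: 1 × 343 = 343
  C-H: 4 × 405 = 1620
  Σ(formed) = 2497 kJ
ΔH = Σ(broken) − Σ(formed) = 2422 − 2497 = −75 kJ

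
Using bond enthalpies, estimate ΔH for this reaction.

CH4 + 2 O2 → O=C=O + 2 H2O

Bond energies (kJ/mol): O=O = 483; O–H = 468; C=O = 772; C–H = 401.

ΔH ≈ −846 kJ

Bonds broken (reactants):
  C–H: 4 × 401 = 1604
  O=O: 2 × 483 = 966
  Σ(broken) = 2570 kJ
Bonds formed (products):
  C=O: 2 × 772 = 1544
  O–H: 4 × 468 = 1872
  Σ(formed) = 3416 kJ
ΔH = Σ(broken) − Σ(formed) = 2570 − 3416 = −846 kJ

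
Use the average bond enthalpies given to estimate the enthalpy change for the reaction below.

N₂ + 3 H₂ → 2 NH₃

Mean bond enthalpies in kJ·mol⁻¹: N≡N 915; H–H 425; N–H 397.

Bonds broken (reactants):
  H–H: 3 × 425 = 1275
  N≡N: 1 × 915 = 915
  Σ(broken) = 2190 kJ
Bonds formed (products):
  N–H: 6 × 397 = 2382
  Σ(formed) = 2382 kJ
ΔH = Σ(broken) − Σ(formed) = 2190 − 2382 = −192 kJ

ΔH ≈ −192 kJ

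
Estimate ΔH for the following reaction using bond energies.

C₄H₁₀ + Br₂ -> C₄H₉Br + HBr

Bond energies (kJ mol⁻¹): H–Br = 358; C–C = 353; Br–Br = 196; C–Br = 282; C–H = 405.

ΔH ≈ −39 kJ

Bonds broken (reactants):
  Br–Br: 1 × 196 = 196
  C–C: 3 × 353 = 1059
  C–H: 10 × 405 = 4050
  Σ(broken) = 5305 kJ
Bonds formed (products):
  C–Br: 1 × 282 = 282
  C–C: 3 × 353 = 1059
  C–H: 9 × 405 = 3645
  H–Br: 1 × 358 = 358
  Σ(formed) = 5344 kJ
ΔH = Σ(broken) − Σ(formed) = 5305 − 5344 = −39 kJ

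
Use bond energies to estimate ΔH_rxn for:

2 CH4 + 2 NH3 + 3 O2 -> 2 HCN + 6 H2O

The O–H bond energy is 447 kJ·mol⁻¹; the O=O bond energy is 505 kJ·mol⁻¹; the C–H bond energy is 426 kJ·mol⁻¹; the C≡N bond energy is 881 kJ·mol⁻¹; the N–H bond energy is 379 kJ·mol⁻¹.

Bonds broken (reactants):
  C–H: 8 × 426 = 3408
  N–H: 6 × 379 = 2274
  O=O: 3 × 505 = 1515
  Σ(broken) = 7197 kJ
Bonds formed (products):
  C≡N: 2 × 881 = 1762
  C–H: 2 × 426 = 852
  O–H: 12 × 447 = 5364
  Σ(formed) = 7978 kJ
ΔH = Σ(broken) − Σ(formed) = 7197 − 7978 = −781 kJ

ΔH ≈ −781 kJ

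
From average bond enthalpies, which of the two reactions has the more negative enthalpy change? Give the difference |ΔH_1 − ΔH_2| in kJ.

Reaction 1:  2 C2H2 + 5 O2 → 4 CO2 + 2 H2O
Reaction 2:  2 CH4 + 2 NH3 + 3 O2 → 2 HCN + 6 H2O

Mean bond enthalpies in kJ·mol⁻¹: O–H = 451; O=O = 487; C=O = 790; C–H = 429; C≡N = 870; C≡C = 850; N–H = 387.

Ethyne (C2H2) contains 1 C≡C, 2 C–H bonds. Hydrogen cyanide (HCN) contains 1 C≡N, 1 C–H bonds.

Reaction 1, by 1478 kJ

Reaction 1:
  Bonds broken (reactants):
    C≡C: 2 × 850 = 1700
    C–H: 4 × 429 = 1716
    O=O: 5 × 487 = 2435
    Σ(broken) = 5851 kJ
  Bonds formed (products):
    C=O: 8 × 790 = 6320
    O–H: 4 × 451 = 1804
    Σ(formed) = 8124 kJ
  ΔH_1 = 5851 − 8124 = −2273 kJ
Reaction 2:
  Bonds broken (reactants):
    C–H: 8 × 429 = 3432
    N–H: 6 × 387 = 2322
    O=O: 3 × 487 = 1461
    Σ(broken) = 7215 kJ
  Bonds formed (products):
    C≡N: 2 × 870 = 1740
    C–H: 2 × 429 = 858
    O–H: 12 × 451 = 5412
    Σ(formed) = 8010 kJ
  ΔH_2 = 7215 − 8010 = −795 kJ
ΔH_1 − ΔH_2 = −1478 kJ, so reaction 1 has the more negative ΔH; |ΔH_1 − ΔH_2| = 1478 kJ.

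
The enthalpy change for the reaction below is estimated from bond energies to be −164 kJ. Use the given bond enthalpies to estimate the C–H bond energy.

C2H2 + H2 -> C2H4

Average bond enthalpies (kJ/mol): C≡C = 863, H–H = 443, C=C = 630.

Let D be the C–H bond energy.
Σ(broken) = 1×863 + 2×D + 1×443 = 1306 + 2D
Σ(formed) = 4×D + 1×630 = 630 + 4D
ΔH = Σ(broken) − Σ(formed) = (1306 + 2D) − (630 + 4D) = +676 − 2D
Setting this equal to −164 kJ gives 2D = 840, so D = 420 kJ/mol.

D(C–H) ≈ 420 kJ/mol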